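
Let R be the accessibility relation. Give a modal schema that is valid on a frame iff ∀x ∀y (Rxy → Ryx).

The condition is symmetry. The B schema r → □◇r defines it.

r → □◇r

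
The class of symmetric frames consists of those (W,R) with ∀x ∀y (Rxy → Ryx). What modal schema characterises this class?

The condition is symmetry. The B schema q → □◇q defines it.
Suppose q→□◇q is valid. Take Rxy and set V(q)={x}. Then q at x, so □◇q at x, so ◇q at y, so some z with Ryz has q; z=x, i.e. Ryx.

q → □◇q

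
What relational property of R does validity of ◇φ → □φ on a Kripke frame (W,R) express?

partial functionality

Suppose ◇φ→□φ is valid. Take Rxy, Rxz and set V(φ)={y}. Then ◇φ at x, so □φ at x, so φ at z, i.e. z=y.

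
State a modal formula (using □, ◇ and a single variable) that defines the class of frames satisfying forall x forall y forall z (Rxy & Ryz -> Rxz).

□ψ → □□ψ

A defining formula is □ψ → □□ψ (the 4 axiom).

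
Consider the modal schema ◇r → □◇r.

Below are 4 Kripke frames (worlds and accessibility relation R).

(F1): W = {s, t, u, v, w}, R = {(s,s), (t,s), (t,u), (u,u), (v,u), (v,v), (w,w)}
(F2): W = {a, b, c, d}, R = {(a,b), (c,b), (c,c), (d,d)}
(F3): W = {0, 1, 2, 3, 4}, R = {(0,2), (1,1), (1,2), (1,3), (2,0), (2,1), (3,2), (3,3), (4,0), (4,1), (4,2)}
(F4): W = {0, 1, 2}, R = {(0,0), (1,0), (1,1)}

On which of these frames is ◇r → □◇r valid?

This is the axiom for the Euclidean property; its first-order frame correspondent is ∀x ∀y ∀z (Rxy ∧ Rxz → Ryz).
(F1): fails — Rts and Rtu but not Rsu.
(F2): fails — Rab and Rab but not Rbb.
(F3): fails — R02 and R02 but not R22.
(F4): fails — R10 and R11 but not R01.

none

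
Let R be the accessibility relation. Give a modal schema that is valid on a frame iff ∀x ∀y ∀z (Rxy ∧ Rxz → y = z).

◇s → □s

This is partial functionality; the standard corresponding axiom is CD: ◇s → □s.
Suppose ◇s→□s is valid. Take Rxy, Rxz and set V(s)={y}. Then ◇s at x, so □s at x, so s at z, i.e. z=y.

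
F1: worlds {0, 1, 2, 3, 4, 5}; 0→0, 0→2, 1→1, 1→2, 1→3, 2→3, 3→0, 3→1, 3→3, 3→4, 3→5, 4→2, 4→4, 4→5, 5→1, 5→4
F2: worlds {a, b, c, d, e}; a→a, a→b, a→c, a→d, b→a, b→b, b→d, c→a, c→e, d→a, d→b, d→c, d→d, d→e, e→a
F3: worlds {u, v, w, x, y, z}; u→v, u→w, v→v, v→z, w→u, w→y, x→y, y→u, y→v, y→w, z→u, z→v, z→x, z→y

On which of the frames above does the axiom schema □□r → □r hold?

F1

This is the axiom for density; its first-order frame correspondent is ∀x ∀y (Rxy → ∃z (Rxz ∧ Rzy)).
F1: ✓.
F2: fails — Rce but no z with Rcz and Rze.
F3: fails — Ruw but no t with Rut and Rtw.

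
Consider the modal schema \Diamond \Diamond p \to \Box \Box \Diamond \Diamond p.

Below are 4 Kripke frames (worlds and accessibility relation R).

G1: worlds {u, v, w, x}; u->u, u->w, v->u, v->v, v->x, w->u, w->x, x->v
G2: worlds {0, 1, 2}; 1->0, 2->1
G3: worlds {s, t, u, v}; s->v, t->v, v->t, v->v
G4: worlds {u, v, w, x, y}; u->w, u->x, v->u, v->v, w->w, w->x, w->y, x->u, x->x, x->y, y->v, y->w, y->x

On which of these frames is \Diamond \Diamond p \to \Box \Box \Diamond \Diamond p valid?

G3

Frame correspondent (Sahlqvist): \forall x \forall y \forall z ((x R^2 y \wedge x R^2 z) \to \exists w (y = w \wedge z R^2 w)) — i.e. a generalized confluence (Geach) condition.
G1: fails — uR²w, uR²x but no t with w=t and xR²t.
G2: fails — 2R²0, 2R²0 but no w with 0=w and 0R²w.
G3: holds.
G4: fails — vR²v, vR²u but no t with v=t and uR²t.
Valid on: G3.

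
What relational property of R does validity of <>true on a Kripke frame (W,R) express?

◇⊤ holds at w iff w has a successor, so frame-validity of ◇⊤ is exactly seriality. Equivalently via □q → ◇q:
Suppose □q→◇q is valid. At any x set V(q)=W. Then □q at x, so ◇q at x, so x has a successor.

Seriality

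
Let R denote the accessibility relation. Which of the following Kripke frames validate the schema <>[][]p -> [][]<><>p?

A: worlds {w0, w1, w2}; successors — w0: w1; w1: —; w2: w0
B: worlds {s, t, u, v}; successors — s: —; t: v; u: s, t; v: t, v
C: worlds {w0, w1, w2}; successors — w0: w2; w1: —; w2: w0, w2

C

This is the axiom for a generalized confluence (Geach) condition; its first-order frame correspondent is forall x forall y forall z ((xRy & x R^2 z) -> exists w (y R^2 w & z R^2 w)).
A: fails — w2Rw0, w2R²w1 but no w with w0R²w and w1R²w.
B: fails — uRs, uR²v but no w with sR²w and vR²w.
C: satisfies the condition.
Valid on: C.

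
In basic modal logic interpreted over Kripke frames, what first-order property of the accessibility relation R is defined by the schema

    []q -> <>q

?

seriality: forall x exists y Rxy

This schema is the D axiom.
Its frame correspondent is seriality — forall x exists y Rxy.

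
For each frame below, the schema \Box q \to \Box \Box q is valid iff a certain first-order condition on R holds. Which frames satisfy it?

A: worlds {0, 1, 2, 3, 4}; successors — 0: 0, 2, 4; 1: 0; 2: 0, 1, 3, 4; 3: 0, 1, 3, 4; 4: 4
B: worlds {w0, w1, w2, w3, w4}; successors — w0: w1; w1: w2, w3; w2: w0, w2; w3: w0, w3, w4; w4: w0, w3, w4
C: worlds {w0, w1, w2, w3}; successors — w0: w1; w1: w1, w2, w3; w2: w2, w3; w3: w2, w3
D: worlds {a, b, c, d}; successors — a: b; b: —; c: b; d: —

D

This is the axiom for transitivity; its first-order frame correspondent is \forall x \forall y \forall z (Rxy \wedge Ryz \to Rxz).
A: fails — R10 and R02 but not R12.
B: fails — Rw1w2 and Rw2w0 but not Rw1w0.
C: fails — Rw0w1 and Rw1w2 but not Rw0w2.
D: condition met.
Valid on: D.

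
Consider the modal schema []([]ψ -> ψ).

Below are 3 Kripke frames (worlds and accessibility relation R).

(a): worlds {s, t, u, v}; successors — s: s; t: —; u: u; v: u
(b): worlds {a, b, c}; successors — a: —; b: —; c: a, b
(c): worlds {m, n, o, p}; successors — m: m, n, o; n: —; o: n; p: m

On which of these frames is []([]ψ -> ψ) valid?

(a)

This is the axiom for shift-reflexivity; its first-order frame correspondent is forall x forall y (Rxy -> Ryy).
(a): condition met.
(b): fails — Rca but not Raa.
(c): fails — Ron but not Rnn.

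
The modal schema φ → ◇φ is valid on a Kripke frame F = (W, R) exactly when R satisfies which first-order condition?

Equivalently (dual form): □φ → φ.
Suppose □φ→φ is valid. At any x set V(φ)={w : Rxw}. Then □φ holds at x, so φ holds at x, i.e. Rxx.
The converse is a direct semantic check.
Frame condition: ∀x Rxx.

reflexivity: ∀x Rxx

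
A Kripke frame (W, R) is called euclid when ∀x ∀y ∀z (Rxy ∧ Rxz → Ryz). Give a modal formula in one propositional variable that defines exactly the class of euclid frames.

◇r → □◇r

This is the Euclidean property; the standard corresponding axiom is 5: ◇r → □◇r.
Suppose ◇r→□◇r is valid. Take Rxy, Rxz and set V(r)={y}. Then ◇r at x, so □◇r at x, so ◇r at z, so some w with Rzw has r; w=y, i.e. Rzy. By symmetry of the argument, Ryz.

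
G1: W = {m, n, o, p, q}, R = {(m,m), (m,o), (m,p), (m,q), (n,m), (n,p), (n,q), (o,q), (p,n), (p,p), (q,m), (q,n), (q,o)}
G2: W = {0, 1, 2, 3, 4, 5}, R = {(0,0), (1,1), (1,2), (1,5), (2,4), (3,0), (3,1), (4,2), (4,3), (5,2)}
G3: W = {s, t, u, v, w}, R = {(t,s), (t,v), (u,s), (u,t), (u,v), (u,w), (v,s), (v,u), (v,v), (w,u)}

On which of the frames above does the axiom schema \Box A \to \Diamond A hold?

This is the axiom for seriality; its first-order frame correspondent is \forall x \exists y Rxy.
G1: holds.
G2: holds.
G3: fails — world s has no successor.
Valid on: G1, G2.

G1, G2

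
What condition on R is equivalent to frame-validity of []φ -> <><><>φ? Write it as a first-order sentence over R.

forall x exists w (xRw & x R^3 w)

This is a Sahlqvist (Geach-type) schema ◇^0□^1φ → □^0◇^3φ.
Minimal-valuation argument: fix x; take any y with xR^0y and any z with xR^0z. Set V(φ) to the set of worlds R-reachable from y in exactly 1 step. Then □^1φ holds at y, so the antecedent holds at x; validity forces ◇^3φ at z, giving a w with zR^3w and yR^1w.
First-order correspondent: forall x exists w (xRw & x R^3 w).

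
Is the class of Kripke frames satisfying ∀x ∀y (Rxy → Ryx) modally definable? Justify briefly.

Yes — defined by p → □◇p

The condition is symmetry. A defining modal formula is p → □◇p.
Suppose p→□◇p is valid. Take Rxy and set V(p)={x}. Then p at x, so □◇p at x, so ◇p at y, so some z with Ryz has p; z=x, i.e. Ryx.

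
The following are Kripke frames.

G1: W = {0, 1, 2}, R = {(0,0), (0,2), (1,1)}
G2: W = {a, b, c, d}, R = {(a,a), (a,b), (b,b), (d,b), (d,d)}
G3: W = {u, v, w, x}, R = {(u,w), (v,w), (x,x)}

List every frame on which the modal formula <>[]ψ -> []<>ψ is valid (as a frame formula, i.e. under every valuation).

The schema corresponds to convergence: forall x forall y forall z (Rxy & Rxz -> exists w (Ryw & Rzw)).
G1: fails — R00 and R02 but 0 and 2 have no common successor.
G2: satisfies the condition.
G3: fails — Ruw and Ruw but w and w have no common successor.
Valid on: G2.

G2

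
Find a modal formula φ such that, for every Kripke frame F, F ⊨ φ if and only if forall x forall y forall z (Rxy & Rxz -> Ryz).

A defining formula is ◇ψ → □◇ψ (the 5 axiom).
Suppose ◇ψ→□◇ψ is valid. Take Rxy, Rxz and set V(ψ)={y}. Then ◇ψ at x, so □◇ψ at x, so ◇ψ at z, so some w with Rzw has ψ; w=y, i.e. Rzy. By symmetry of the argument, Ryz.

◇ψ → □◇ψ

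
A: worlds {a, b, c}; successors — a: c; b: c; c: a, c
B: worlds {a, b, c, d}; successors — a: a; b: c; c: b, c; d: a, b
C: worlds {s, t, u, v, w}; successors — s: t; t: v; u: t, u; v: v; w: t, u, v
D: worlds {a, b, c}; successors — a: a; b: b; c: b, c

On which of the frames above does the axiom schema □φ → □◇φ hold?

A, D

Frame correspondent (Sahlqvist): ∀x ∀z (xRz → ∃w (xRw ∧ zRw)) — i.e. a generalized confluence (Geach) condition.
A: satisfies the condition.
B: fails — dRb but no w with dRw and bRw.
C: fails — sRt but no w* with sRw* and tRw*.
D: satisfies the condition.
Valid on: A, D.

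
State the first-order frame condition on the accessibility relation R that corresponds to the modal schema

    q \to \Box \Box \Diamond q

This is a Sahlqvist (Geach-type) schema ◇^0□^0q → □^2◇^1q.
First-order correspondent: \forall x \forall z (x R^2 z \to \exists w (x = w \wedge zRw)).

\forall x \forall z (x R^2 z \to \exists w (x = w \wedge zRw))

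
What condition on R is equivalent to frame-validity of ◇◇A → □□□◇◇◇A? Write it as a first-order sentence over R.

This is a Sahlqvist (Geach-type) schema ◇^2□^0A → □^3◇^3A.
Minimal-valuation argument: fix x; take any y with xR^2y and any z with xR^3z. Set V(A) to the set of worlds R-reachable from y in exactly 0 steps. Then □^0A holds at y, so the antecedent holds at x; validity forces ◇^3A at z, giving a w with zR^3w and yR^0w.
First-order correspondent: ∀x ∀y ∀z ((xR²y ∧ xR³z) → ∃w (y = w ∧ zR³w)).

∀x ∀y ∀z ((xR²y ∧ xR³z) → ∃w (y = w ∧ zR³w))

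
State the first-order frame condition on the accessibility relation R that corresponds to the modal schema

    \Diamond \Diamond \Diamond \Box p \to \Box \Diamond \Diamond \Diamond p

\forall x \forall y \forall z ((x R^3 y \wedge xRz) \to \exists w (yRw \wedge z R^3 w))

This is a Sahlqvist (Geach-type) schema ◇^3□^1p → □^1◇^3p.
First-order correspondent: \forall x \forall y \forall z ((x R^3 y \wedge xRz) \to \exists w (yRw \wedge z R^3 w)).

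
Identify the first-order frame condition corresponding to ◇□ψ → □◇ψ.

convergence

This is the .2 axiom.
It corresponds to convergence: ∀x ∀y ∀z (Rxy ∧ Rxz → ∃w (Ryw ∧ Rzw)).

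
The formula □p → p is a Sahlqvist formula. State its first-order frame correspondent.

Suppose □p→p is valid. At any x set V(p)={w : Rxw}. Then □p holds at x, so p holds at x, i.e. Rxx.

reflexivity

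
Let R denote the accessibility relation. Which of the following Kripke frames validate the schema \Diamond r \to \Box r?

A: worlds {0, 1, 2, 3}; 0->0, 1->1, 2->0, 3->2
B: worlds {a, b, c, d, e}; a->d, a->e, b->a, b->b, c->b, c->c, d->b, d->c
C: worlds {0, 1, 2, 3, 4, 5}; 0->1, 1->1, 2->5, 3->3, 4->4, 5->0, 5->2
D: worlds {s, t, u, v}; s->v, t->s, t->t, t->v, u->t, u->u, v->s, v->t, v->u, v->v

A

Frame correspondent (Sahlqvist): \forall x \forall y \forall z (Rxy \wedge Rxz \to y = z) — i.e. partial functionality.
A: ✓.
B: fails — a sees both d and e.
C: fails — 5 sees both 0 and 2.
D: fails — t sees both s and t.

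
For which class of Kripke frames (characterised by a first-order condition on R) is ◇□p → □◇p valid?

Suppose ◇□p→□◇p is valid. Take Rxy, Rxz and set V(p)={w : Ryw}. Then □p at y so ◇□p at x, so □◇p at x, so ◇p at z, giving w with Rzw and Ryw.

Convergence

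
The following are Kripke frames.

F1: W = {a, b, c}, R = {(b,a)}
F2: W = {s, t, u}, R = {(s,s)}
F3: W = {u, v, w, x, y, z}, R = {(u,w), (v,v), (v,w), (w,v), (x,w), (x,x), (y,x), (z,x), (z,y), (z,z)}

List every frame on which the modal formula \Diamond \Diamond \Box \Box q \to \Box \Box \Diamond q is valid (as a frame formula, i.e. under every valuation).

F1, F2

Frame correspondent (Sahlqvist): \forall x \forall y \forall z ((x R^2 y \wedge x R^2 z) \to \exists w (y R^2 w \wedge zRw)) — i.e. a generalized confluence (Geach) condition.
F1: holds.
F2: holds.
F3: fails — zR²w, zR²y but no t with wR²t and yRt.
Valid on: F1, F2.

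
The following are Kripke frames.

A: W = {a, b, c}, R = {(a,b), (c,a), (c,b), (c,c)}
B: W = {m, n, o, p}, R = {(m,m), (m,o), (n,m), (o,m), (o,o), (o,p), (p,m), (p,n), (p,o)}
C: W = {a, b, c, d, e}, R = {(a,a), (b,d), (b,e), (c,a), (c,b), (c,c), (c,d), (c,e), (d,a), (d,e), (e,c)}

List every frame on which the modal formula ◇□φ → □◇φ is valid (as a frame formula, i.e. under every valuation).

Frame correspondent (Sahlqvist): ∀x ∀y ∀z (Rxy ∧ Rxz → ∃w (Ryw ∧ Rzw)) — i.e. convergence.
A: fails — Rab and Rab but b and b have no common successor.
B: holds.
C: fails — Rbe and Rbd but e and d have no common successor.

B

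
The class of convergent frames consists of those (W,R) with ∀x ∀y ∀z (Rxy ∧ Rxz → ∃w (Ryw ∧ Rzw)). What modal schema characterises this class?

This is convergence; the standard corresponding axiom is .2: ◇□q → □◇q.
Suppose ◇□q→□◇q is valid. Take Rxy, Rxz and set V(q)={w : Ryw}. Then □q at y so ◇□q at x, so □◇q at x, so ◇q at z, giving w with Rzw and Ryw.

◇□q → □◇q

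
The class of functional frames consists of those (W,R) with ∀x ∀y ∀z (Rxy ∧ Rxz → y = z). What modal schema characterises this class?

◇r → □r

This is partial functionality; the standard corresponding axiom is CD: ◇r → □r.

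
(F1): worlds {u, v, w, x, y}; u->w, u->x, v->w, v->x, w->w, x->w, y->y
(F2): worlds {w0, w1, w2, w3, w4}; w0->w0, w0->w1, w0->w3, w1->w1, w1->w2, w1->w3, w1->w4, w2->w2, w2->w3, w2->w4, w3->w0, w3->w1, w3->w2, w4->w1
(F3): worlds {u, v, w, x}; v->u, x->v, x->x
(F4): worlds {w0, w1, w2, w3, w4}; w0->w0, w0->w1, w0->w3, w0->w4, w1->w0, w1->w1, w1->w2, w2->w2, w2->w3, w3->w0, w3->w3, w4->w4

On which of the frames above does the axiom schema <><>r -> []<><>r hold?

This is the axiom for a generalized confluence (Geach) condition; its first-order frame correspondent is forall x forall y forall z ((x R^2 y & xRz) -> exists w (y = w & z R^2 w)).
(F1): satisfies the condition.
(F2): fails — w1R²w0, w1Rw4 but no w with w0=w and w4R²w.
(F3): fails — xR²u, xRv but no t with u=t and vR²t.
(F4): fails — w0R²w0, w0Rw4 but no w with w0=w and w4R²w.
Valid on: (F1).

(F1)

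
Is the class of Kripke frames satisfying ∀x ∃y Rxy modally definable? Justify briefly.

Yes, by □q → ◇q

This is a Sahlqvist condition; the D axiom □q → ◇q defines it.
Suppose □q→◇q is valid. At any x set V(q)=W. Then □q at x, so ◇q at x, so x has a successor.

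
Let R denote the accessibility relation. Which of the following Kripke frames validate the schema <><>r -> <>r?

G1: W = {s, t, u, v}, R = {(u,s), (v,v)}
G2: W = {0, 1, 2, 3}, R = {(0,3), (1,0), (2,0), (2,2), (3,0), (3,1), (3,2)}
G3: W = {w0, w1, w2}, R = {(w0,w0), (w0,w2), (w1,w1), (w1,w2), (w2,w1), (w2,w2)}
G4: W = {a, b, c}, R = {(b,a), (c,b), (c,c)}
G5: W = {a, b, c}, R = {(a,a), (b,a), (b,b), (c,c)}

The schema corresponds to transitivity: forall x forall y forall z (Rxy & Ryz -> Rxz).
G1: holds.
G2: fails — R10 and R03 but not R13.
G3: fails — Rw0w2 and Rw2w1 but not Rw0w1.
G4: fails — Rcb and Rba but not Rca.
G5: holds.

G1, G5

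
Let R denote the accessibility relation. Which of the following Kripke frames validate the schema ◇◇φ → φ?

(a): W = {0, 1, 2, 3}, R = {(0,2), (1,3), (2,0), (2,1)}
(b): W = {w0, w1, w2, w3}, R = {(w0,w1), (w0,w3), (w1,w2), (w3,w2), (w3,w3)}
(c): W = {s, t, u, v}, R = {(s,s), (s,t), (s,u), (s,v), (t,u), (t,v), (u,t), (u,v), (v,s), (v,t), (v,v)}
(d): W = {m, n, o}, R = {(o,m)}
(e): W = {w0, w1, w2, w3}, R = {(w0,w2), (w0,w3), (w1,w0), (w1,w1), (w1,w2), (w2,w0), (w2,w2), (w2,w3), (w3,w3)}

Frame correspondent (Sahlqvist): ∀x ∀y (xR²y → ∃w (y = w ∧ x = w)) — i.e. a generalized confluence (Geach) condition.
(a): fails — 0R²1 but 1 ≠ 0.
(b): fails — w0R²w2 but w2 ≠ w0.
(c): fails — sR²t but t ≠ s.
(d): holds.
(e): fails — w0R²w2 but w2 ≠ w0.
Valid on: (d).

(d)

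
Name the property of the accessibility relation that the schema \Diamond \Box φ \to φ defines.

This is a form of the B axiom.
It corresponds to symmetry: \forall x \forall y (Rxy \to Ryx).

symmetry: \forall x \forall y (Rxy \to Ryx)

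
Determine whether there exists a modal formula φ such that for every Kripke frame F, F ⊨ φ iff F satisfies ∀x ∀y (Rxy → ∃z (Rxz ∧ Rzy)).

The condition is density. A defining modal formula is □□q → □q.
Suppose □□q→□q is valid. Take Rxy and set V(q)={w : xR²w}. Then □□q at x, so □q at x, so q at y, i.e. ∃z(Rxz∧Rzy).

Yes — defined by □□q → □q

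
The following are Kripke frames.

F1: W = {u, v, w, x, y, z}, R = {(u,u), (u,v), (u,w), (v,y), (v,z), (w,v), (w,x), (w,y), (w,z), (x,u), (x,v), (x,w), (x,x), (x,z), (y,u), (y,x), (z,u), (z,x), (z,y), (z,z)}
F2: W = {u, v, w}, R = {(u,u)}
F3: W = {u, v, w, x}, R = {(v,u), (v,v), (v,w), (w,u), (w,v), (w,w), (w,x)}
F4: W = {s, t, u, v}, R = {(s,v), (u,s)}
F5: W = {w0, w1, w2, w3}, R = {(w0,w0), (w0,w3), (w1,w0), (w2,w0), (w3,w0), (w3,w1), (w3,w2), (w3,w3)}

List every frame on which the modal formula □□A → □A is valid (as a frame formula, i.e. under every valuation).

Frame correspondent (Sahlqvist): ∀x ∀y (Rxy → ∃z (Rxz ∧ Rzy)) — i.e. density.
F1: condition met.
F2: condition met.
F3: condition met.
F4: fails — Rus but no z with Ruz and Rzs.
F5: condition met.

F1, F2, F3, F5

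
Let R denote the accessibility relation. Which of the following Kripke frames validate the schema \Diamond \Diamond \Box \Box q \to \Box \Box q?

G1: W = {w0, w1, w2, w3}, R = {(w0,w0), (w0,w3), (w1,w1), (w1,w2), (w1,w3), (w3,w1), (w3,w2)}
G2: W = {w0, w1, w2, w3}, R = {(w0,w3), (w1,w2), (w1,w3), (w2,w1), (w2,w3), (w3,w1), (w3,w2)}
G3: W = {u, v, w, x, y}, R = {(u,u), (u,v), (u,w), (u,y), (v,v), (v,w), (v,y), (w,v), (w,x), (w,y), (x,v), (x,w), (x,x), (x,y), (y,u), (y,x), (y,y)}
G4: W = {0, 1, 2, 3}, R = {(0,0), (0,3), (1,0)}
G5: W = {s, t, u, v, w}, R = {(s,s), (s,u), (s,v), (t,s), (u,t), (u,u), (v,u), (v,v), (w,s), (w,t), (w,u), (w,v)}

This is the axiom for a generalized confluence (Geach) condition; its first-order frame correspondent is \forall x \forall y \forall z ((x R^2 y \wedge x R^2 z) \to \exists w (y R^2 w \wedge z = w)).
G1: fails — w0R²w1, w0R²w0 but no w with w1R²w and w0=w.
G2: satisfies the condition.
G3: satisfies the condition.
G4: fails — 0R²3, 0R²0 but no w with 3R²w and 0=w.
G5: fails — sR²t, sR²t but no w* with tR²w* and t=w*.
Valid on: G2, G3.

G2, G3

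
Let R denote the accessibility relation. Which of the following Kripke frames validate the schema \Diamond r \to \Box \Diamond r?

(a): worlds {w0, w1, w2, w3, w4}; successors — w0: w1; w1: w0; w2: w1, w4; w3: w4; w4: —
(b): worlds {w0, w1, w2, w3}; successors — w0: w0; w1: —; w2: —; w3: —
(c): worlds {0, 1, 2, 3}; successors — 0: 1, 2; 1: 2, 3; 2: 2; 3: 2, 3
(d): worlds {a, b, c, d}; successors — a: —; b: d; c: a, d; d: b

(b)

This is the axiom for the Euclidean property; its first-order frame correspondent is \forall x \forall y \forall z (Rxy \wedge Rxz \to Ryz).
(a): fails — Rw0w1 and Rw0w1 but not Rw1w1.
(b): satisfies the condition.
(c): fails — R02 and R01 but not R21.
(d): fails — Rbd and Rbd but not Rdd.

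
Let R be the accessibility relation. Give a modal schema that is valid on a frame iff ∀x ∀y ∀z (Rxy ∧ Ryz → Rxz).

A defining formula is □s → □□s (the 4 axiom).
Suppose □s→□□s is valid. Take Rxy, Ryz and set V(s)={w : Rxw}. Then □s at x, so □□s at x, so □s at y, so s at z, i.e. Rxz.

□s → □□s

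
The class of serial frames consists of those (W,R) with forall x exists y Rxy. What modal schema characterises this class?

□p → ◇p

A defining formula is □p → ◇p (the D axiom).
Suppose □p→◇p is valid. At any x set V(p)=W. Then □p at x, so ◇p at x, so x has a successor.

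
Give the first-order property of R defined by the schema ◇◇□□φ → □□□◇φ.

This is a Sahlqvist (Geach-type) schema ◇^2□^2φ → □^3◇^1φ.
First-order correspondent: ∀x ∀y ∀z ((xR²y ∧ xR³z) → ∃w (yR²w ∧ zRw)).

∀x ∀y ∀z ((xR²y ∧ xR³z) → ∃w (yR²w ∧ zRw))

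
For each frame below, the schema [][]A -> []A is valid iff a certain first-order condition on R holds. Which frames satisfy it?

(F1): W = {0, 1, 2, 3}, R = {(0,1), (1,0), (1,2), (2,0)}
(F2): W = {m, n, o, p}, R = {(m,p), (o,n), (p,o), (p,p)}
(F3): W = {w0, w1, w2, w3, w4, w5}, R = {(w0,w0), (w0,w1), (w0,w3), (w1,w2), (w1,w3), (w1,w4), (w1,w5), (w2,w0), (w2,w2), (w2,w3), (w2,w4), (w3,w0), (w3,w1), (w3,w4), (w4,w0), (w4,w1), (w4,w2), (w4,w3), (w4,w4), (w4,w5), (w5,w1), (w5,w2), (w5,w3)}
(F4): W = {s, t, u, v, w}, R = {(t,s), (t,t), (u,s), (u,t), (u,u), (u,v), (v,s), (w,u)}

This is the axiom for density; its first-order frame correspondent is forall x forall y (Rxy -> exists z (Rxz & Rzy)).
(F1): fails — R12 but no z with R1z and Rz2.
(F2): fails — Ron but no z with Roz and Rzn.
(F3): holds.
(F4): fails — Rvs but no z with Rvz and Rzs.
Valid on: (F3).

(F3)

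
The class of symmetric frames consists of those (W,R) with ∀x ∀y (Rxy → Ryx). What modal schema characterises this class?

The condition is symmetry. The B schema ψ → □◇ψ defines it.

ψ → □◇ψ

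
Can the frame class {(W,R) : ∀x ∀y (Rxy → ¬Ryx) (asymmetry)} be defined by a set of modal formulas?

If a class were modally definable it would be closed under surjective bounded morphisms (Goldblatt–Thomason).
The 4-cycle (worlds s,t,u,v with s→t→u→v→s) is asymmetric. Mapping every world to a single reflexive point • is a surjective bounded morphism, and the reflexive point is not asymmetric (R•• but asymmetry requires ¬R••).
Hence asymmetry is not modally definable.

Not definable by any modal formula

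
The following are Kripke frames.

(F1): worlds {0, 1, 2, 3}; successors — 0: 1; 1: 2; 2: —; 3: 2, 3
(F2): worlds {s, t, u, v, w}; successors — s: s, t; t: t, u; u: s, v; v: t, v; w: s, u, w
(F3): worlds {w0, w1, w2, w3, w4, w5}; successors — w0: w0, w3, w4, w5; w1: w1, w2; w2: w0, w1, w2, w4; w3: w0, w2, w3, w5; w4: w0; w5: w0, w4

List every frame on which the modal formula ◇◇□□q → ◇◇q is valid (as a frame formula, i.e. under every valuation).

(F2), (F3)

The schema corresponds to a generalized confluence (Geach) condition: ∀x ∀y (xR²y → ∃w (yR²w ∧ xR²w)).
(F1): fails — 0R²2 but no w with 2R²w and 0R²w.
(F2): holds.
(F3): holds.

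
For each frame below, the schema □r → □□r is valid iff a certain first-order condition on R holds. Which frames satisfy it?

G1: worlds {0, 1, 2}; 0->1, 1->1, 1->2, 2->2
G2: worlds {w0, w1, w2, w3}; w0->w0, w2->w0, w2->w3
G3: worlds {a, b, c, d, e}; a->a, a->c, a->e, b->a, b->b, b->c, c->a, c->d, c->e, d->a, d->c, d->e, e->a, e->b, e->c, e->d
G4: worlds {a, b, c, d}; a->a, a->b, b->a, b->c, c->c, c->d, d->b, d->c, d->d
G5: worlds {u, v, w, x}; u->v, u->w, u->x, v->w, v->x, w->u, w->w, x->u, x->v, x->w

The schema corresponds to transitivity: ∀x ∀y ∀z (Rxy ∧ Ryz → Rxz).
G1: fails — R01 and R12 but not R02.
G2: condition met.
G3: fails — Rbc and Rcd but not Rbd.
G4: fails — Rbc and Rcd but not Rbd.
G5: fails — Ruw and Rwu but not Ruu.
Valid on: G2.

G2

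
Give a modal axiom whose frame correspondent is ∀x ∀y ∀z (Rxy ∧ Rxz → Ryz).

A defining formula is ◇r → □◇r (the 5 axiom).

◇r → □◇r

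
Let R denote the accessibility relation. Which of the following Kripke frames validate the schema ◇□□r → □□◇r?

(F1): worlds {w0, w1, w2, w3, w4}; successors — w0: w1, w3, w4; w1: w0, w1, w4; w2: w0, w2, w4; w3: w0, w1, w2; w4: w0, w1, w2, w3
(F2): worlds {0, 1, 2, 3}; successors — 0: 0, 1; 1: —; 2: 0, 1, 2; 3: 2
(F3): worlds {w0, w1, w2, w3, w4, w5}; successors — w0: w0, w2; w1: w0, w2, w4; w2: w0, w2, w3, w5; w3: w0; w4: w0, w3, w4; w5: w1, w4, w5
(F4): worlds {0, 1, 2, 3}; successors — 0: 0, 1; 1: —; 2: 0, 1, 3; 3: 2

(F1)

Frame correspondent (Sahlqvist): ∀x ∀y ∀z ((xRy ∧ xR²z) → ∃w (yR²w ∧ zRw)) — i.e. a generalized confluence (Geach) condition.
(F1): ✓.
(F2): fails — 0R0, 0R²1 but no w with 0R²w and 1Rw.
(F3): fails — w2Rw3, w2R²w5 but no w with w3R²w and w5Rw.
(F4): fails — 0R0, 0R²1 but no w with 0R²w and 1Rw.
Valid on: (F1).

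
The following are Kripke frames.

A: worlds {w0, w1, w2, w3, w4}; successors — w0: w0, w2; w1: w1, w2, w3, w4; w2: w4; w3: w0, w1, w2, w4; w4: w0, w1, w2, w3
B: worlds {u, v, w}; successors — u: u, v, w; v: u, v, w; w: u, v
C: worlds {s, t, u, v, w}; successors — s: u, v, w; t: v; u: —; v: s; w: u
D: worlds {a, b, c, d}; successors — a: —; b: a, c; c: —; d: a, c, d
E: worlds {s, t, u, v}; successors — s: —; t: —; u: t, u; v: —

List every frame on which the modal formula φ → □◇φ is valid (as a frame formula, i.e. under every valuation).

This is the axiom for symmetry; its first-order frame correspondent is ∀x ∀y (Rxy → Ryx).
A: fails — Rw1w2 but not Rw2w1.
B: condition met.
C: fails — Rtv but not Rvt.
D: fails — Rbc but not Rcb.
E: fails — Rut but not Rtu.

B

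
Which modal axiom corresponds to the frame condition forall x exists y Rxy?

□q → ◇q

This is seriality; the standard corresponding axiom is D: □q → ◇q.
Suppose □q→◇q is valid. At any x set V(q)=W. Then □q at x, so ◇q at x, so x has a successor.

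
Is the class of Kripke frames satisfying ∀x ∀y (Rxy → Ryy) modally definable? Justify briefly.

The condition is shift-reflexivity. A defining modal formula is □(□q → q).
Suppose □(□q→q) is valid. Take Rxy and set V(q)={w : Ryw}. Then at y, □q holds; since □(□q→q) at x, □q→q at y, so q at y, i.e. Ryy.

Yes — defined by □(□q → q)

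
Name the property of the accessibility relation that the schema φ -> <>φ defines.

Reflexivity

This is frame-equivalent to □φ → φ (substitute ¬φ for φ and contrapose).
Suppose □φ→φ is valid. At any x set V(φ)={w : Rxw}. Then □φ holds at x, so φ holds at x, i.e. Rxx.
The converse is a direct semantic check.
Frame condition: forall x Rxx.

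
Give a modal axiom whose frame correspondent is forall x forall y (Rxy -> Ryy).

A defining formula is □(□ψ → ψ) (the T□ axiom).
Suppose □(□ψ→ψ) is valid. Take Rxy and set V(ψ)={w : Ryw}. Then at y, □ψ holds; since □(□ψ→ψ) at x, □ψ→ψ at y, so ψ at y, i.e. Ryy.

□(□ψ → ψ)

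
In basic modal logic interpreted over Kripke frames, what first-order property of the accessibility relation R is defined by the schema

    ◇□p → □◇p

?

convergence: ∀x ∀y ∀z (Rxy ∧ Rxz → ∃w (Ryw ∧ Rzw))

Suppose ◇□p→□◇p is valid. Take Rxy, Rxz and set V(p)={w : Ryw}. Then □p at y so ◇□p at x, so □◇p at x, so ◇p at z, giving w with Rzw and Ryw.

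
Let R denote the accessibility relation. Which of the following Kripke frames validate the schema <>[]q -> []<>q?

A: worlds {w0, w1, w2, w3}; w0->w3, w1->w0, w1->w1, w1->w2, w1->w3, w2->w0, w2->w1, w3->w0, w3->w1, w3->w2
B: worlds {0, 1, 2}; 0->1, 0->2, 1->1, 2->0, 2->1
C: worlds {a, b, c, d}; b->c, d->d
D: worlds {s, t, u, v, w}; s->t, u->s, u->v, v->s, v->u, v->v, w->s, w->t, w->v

This is the axiom for convergence; its first-order frame correspondent is forall x forall y forall z (Rxy & Rxz -> exists w (Ryw & Rzw)).
A: fails — Rw1w2 and Rw1w0 but w2 and w0 have no common successor.
B: holds.
C: fails — Rbc and Rbc but c and c have no common successor.
D: fails — Rst and Rst but t and t have no common successor.

B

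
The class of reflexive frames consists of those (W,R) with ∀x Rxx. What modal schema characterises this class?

□r → r

This is reflexivity; the standard corresponding axiom is T: □r → r.
Suppose □r→r is valid. At any x set V(r)={w : Rxw}. Then □r holds at x, so r holds at x, i.e. Rxx.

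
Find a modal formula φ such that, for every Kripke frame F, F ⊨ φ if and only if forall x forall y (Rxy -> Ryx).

The condition is symmetry. The B schema r → □◇r defines it.
Suppose r→□◇r is valid. Take Rxy and set V(r)={x}. Then r at x, so □◇r at x, so ◇r at y, so some z with Ryz has r; z=x, i.e. Ryx.

r → □◇r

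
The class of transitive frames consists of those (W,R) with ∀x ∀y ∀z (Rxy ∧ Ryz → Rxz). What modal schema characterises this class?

□q → □□q

This is transitivity; the standard corresponding axiom is 4: □q → □□q.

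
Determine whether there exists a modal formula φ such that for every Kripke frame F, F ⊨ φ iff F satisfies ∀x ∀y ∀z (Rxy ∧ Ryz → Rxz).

Yes: it is transitivity, defined by the 4 schema □r → □□r.

Yes, by □r → □□r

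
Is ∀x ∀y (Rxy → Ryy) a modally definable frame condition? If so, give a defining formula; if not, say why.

Yes: it is shift-reflexivity, defined by the T□ schema □(□p → p).
Suppose □(□p→p) is valid. Take Rxy and set V(p)={w : Ryw}. Then at y, □p holds; since □(□p→p) at x, □p→p at y, so p at y, i.e. Ryy.

Definable; □(□p → p) defines it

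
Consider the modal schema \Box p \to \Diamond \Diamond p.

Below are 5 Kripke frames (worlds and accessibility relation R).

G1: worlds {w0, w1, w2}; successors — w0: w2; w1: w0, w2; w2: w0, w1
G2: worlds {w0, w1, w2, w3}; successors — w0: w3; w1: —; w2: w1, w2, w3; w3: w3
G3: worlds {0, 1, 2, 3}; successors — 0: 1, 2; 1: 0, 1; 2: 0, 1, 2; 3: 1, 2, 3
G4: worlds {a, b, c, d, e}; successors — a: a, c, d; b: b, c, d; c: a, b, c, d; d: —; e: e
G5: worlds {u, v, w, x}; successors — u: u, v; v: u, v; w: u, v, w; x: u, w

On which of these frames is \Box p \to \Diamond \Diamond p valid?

The schema corresponds to a generalized confluence (Geach) condition: \forall x \exists w (xRw \wedge x R^2 w).
G1: fails — at w0 but no w with w0Rw and w0R²w.
G2: fails — at w1 but no w with w1Rw and w1R²w.
G3: ✓.
G4: fails — at d but no w with dRw and dR²w.
G5: ✓.
Valid on: G3, G5.

G3, G5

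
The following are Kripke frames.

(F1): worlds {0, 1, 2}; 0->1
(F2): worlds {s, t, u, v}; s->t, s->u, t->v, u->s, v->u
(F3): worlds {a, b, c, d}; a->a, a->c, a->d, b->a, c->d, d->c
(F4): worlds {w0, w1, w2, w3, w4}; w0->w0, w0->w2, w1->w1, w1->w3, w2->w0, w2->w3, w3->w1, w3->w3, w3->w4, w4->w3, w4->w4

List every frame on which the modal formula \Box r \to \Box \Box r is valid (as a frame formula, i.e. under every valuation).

(F1)

This is the axiom for transitivity; its first-order frame correspondent is \forall x \forall y \forall z (Rxy \wedge Ryz \to Rxz).
(F1): satisfies the condition.
(F2): fails — Rtv and Rvu but not Rtu.
(F3): fails — Rcd and Rdc but not Rcc.
(F4): fails — Rw1w3 and Rw3w4 but not Rw1w4.
Valid on: (F1).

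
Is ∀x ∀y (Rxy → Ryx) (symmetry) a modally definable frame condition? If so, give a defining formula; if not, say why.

Definable; r → □◇r defines it

This is a Sahlqvist condition; the B axiom r → □◇r defines it.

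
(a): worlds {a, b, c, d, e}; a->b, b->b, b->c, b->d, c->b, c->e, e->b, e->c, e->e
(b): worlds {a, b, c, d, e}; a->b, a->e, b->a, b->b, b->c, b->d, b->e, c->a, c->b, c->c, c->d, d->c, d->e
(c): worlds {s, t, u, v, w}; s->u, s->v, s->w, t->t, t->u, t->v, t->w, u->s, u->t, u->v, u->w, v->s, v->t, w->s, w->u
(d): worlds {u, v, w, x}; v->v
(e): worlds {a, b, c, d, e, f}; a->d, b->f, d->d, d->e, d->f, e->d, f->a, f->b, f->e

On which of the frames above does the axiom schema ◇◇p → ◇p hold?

This is the axiom for transitivity; its first-order frame correspondent is ∀x ∀y ∀z (Rxy ∧ Ryz → Rxz).
(a): fails — Rbc and Rce but not Rbe.
(b): fails — Rcd and Rde but not Rce.
(c): fails — Rtv and Rvs but not Rts.
(d): ✓.
(e): fails — Rfe and Red but not Rfd.
Valid on: (d).

(d)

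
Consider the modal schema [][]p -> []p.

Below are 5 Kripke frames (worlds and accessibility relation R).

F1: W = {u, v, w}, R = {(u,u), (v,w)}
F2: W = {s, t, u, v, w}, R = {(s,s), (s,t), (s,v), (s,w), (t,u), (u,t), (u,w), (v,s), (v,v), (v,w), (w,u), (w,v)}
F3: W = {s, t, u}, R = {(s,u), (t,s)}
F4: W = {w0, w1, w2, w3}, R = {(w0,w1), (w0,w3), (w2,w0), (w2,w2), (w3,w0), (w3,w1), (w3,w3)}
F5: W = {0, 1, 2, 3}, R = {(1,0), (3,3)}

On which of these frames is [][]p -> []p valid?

This is the axiom for density; its first-order frame correspondent is forall x forall y (Rxy -> exists z (Rxz & Rzy)).
F1: fails — Rvw but no z with Rvz and Rzw.
F2: fails — Ruw but no z with Ruz and Rzw.
F3: fails — Rsu but no z with Rsz and Rzu.
F4: condition met.
F5: fails — R10 but no z with R1z and Rz0.

F4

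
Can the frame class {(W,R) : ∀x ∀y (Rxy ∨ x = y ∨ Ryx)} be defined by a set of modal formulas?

Not modally definable

Modal frame validity is preserved under disjoint unions.
Take 4 disjoint single-world reflexive frames: each is trivially connected, but their disjoint union has 4 worlds with no edge between distinct components, so it is not connected.
So the class is not modally definable.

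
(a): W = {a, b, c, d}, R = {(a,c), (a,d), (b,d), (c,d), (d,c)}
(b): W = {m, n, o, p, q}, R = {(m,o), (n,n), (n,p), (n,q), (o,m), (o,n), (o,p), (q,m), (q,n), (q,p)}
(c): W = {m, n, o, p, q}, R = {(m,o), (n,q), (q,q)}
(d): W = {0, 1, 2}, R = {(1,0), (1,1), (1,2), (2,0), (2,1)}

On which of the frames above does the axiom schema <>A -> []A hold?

This is the axiom for partial functionality; its first-order frame correspondent is forall x forall y forall z (Rxy & Rxz -> y = z).
(a): fails — a sees both c and d.
(b): fails — n sees both n and p.
(c): ✓.
(d): fails — 1 sees both 0 and 1.
Valid on: (c).

(c)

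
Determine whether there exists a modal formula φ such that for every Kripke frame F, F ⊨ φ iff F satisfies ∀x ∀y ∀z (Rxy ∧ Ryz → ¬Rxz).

Any modally definable frame class is closed under surjective bounded morphisms.
The 5-cycle (worlds 0,1,2,3,4 with 0→1→2→3→4→0) is intransitive. Mapping every world to a single reflexive point • is a surjective bounded morphism; the reflexive point is not intransitive (R••∧R•• but R••).
Hence intransitivity is not modally definable.

No — not modally definable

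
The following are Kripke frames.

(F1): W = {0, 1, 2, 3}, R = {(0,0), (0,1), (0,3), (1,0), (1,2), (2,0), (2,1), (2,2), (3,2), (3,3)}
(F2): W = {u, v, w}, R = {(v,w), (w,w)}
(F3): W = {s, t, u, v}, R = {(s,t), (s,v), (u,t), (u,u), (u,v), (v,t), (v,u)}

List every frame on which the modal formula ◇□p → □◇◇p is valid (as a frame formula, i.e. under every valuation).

(F1), (F2)

The schema corresponds to a generalized confluence (Geach) condition: ∀x ∀y ∀z ((xRy ∧ xRz) → ∃w (yRw ∧ zR²w)).
(F1): condition met.
(F2): condition met.
(F3): fails — sRt, sRt but no w with tRw and tR²w.
Valid on: (F1), (F2).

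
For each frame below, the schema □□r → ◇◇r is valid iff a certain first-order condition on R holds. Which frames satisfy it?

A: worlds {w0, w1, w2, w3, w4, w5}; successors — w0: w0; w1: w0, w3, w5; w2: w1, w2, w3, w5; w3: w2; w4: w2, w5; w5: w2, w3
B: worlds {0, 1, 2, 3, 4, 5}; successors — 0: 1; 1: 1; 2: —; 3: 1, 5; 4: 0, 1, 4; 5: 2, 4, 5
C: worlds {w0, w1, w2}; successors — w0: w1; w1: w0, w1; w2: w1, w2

A, C

This is the axiom for a generalized confluence (Geach) condition; its first-order frame correspondent is ∀x ∃w (xR²w ∧ xR²w).
A: holds.
B: fails — at 2 but no w with 2R²w and 2R²w.
C: holds.
Valid on: A, C.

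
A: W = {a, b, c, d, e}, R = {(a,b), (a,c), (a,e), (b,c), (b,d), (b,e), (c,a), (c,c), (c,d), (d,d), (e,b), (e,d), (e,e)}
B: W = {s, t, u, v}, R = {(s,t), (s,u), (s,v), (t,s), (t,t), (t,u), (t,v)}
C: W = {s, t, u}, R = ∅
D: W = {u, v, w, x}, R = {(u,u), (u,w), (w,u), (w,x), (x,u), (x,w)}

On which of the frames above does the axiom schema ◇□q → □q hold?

Frame correspondent (Sahlqvist): ∀x ∀y ∀z (Rxy ∧ Rxz → Ryz) — i.e. the Euclidean property.
A: fails — Rab and Rab but not Rbb.
B: fails — Rsv and Rsv but not Rvv.
C: holds.
D: fails — Ruw and Ruw but not Rww.

C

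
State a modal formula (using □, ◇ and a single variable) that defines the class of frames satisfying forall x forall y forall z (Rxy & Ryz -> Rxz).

This is transitivity; the standard corresponding axiom is 4: □r → □□r.

□r → □□r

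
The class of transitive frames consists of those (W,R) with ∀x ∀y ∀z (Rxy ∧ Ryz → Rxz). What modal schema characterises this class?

□p → □□p

The condition is transitivity. The 4 schema □p → □□p defines it.
Suppose □p→□□p is valid. Take Rxy, Ryz and set V(p)={w : Rxw}. Then □p at x, so □□p at x, so □p at y, so p at z, i.e. Rxz.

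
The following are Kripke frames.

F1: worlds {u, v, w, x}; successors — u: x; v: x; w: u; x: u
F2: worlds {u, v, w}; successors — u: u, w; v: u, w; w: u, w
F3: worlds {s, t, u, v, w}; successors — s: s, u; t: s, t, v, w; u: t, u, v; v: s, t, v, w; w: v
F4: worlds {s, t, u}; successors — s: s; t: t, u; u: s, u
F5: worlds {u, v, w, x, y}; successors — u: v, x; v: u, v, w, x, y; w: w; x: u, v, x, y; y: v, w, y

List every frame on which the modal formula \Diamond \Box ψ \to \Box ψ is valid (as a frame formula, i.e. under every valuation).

This is the axiom for the Euclidean property; its first-order frame correspondent is \forall x \forall y \forall z (Rxy \wedge Rxz \to Ryz).
F1: fails — Rux and Rux but not Rxx.
F2: condition met.
F3: fails — Rsu and Rss but not Rus.
F4: fails — Rtu and Rtt but not Rut.
F5: fails — Rvw and Rvv but not Rwv.
Valid on: F2.

F2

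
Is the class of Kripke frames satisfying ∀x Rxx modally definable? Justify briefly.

Yes: it is reflexivity, defined by the T schema □r → r.
Suppose □r→r is valid. At any x set V(r)={w : Rxw}. Then □r holds at x, so r holds at x, i.e. Rxx.

Definable; □r → r defines it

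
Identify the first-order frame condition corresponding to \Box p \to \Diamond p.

Seriality

This is the D axiom.
It corresponds to seriality: \forall x \exists y Rxy.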